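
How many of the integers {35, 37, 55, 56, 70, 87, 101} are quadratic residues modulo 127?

4

(35/127) = +1 → QR.
(37/127) = +1 → QR.
(55/127) = -1 → non-residue.
(56/127) = -1 → non-residue.
(70/127) = +1 → QR.
(87/127) = +1 → QR.
(101/127) = -1 → non-residue.
Total quadratic residues among the 7: 4.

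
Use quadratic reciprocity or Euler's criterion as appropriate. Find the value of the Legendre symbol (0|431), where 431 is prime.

0

Top reduces to 0: gcd > 1, so the symbol is 0.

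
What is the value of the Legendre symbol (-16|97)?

1

First reduce: -16 ≡ 81 (mod 97).
Reciprocity: 81 ≡ 1 and 97 ≡ 1 (mod 4), so (81/97) = +(97/81).
Reduce top mod 81: now compute (16/81).
Pull out 2^4: since 81 ≡ 1 (mod 8), (2/81) = +1, so (2/81)^4 = +1.
Reached (1/81) = 1. Collecting the sign flips along the way, the symbol is +1.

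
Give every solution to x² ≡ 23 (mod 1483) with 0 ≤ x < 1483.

Since 1483 ≡ 3 (mod 4), a square root of 23 is 23^((1483+1)/4) = 23^371 mod 1483.
Repeated squaring: 23^2≡529, 23^4≡1037, 23^8≡194, 23^16≡561, 23^32≡325, 23^64≡332, 23^128≡482, 23^256≡976 (mod 1483).
23^371 = 23^(256+64+32+16+2+1) ≡ 102 (mod 1483).
Check: 102² = 10404 ≡ 23 (mod 1483). The two roots are 102 and 1381.

102, 1381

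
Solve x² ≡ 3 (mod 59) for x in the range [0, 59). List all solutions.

11, 48

Since 59 ≡ 3 (mod 4), a square root of 3 is 3^((59+1)/4) = 3^15 mod 59.
Repeated squaring: 3^2≡9, 3^4≡22, 3^8≡12 (mod 59).
3^15 = 3^(8+4+2+1) ≡ 48 (mod 59).
Check: 48² = 2304 ≡ 3 (mod 59). The two roots are 11 and 48.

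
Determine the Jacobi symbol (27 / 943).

-1

Reciprocity: 27 ≡ 3 and 943 ≡ 3 (mod 4), so (27/943) = −(943/27).
Reduce top mod 27: now compute (25/27).
Reciprocity: 25 ≡ 1 and 27 ≡ 3 (mod 4), so (25/27) = +(27/25).
Reduce top mod 25: now compute (2/25).
Pull out 2: since 25 ≡ 1 (mod 8), (2/25) = +1.
Reached (1/25) = 1. Collecting the sign flips along the way, the symbol is -1.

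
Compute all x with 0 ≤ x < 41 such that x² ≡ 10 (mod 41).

16, 25

41 ≡ 1 (mod 4), so we find a root by search.
Trying successive values, 16² = 256 ≡ 10 (mod 41). The other root is 41 − 16 = 25.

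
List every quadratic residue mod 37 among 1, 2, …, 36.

1 3 4 7 9 10 11 12 16 21 25 26 27 28 30 33 34 36

Square k = 1,…,18 (k and 37−k give the same square):
1²=1, 2²=4, 3²=9, 4²=16, 5²=25, 6²=36, 7²≡12, 8²≡27, 9²≡7, 10²≡26, 11²≡10, 12²≡33, 13²≡21, 14²≡11, 15²≡3, 16²≡34, 17²≡30, 18²≡28 (mod 37).
So the quadratic residues mod 37 are {1, 3, 4, 7, 9, 10, 11, 12, 16, 21, 25, 26, 27, 28, 30, 33, 34, 36}.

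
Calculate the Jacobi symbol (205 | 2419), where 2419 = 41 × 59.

Reciprocity: 205 ≡ 1 and 2419 ≡ 3 (mod 4), so (205/2419) = +(2419/205).
Reduce top mod 205: now compute (164/205).
Pull out 2^2: since 205 ≡ 5 (mod 8), (2/205) = -1, so (2/205)^2 = +1.
Reciprocity: 41 ≡ 1 and 205 ≡ 1 (mod 4), so (41/205) = +(205/41).
Reduce top mod 41: now compute (0/41).
Top reduces to 0: gcd > 1, so the symbol is 0.

0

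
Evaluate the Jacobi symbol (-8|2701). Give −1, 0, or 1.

First reduce: -8 ≡ 2693 (mod 2701).
Reciprocity: 2693 ≡ 1 and 2701 ≡ 1 (mod 4), so (2693/2701) = +(2701/2693).
Reduce top mod 2693: now compute (8/2693).
Pull out 2^3: since 2693 ≡ 5 (mod 8), (2/2693) = -1, so (2/2693)^3 = -1.
Reached (1/2693) = 1. Collecting the sign flips along the way, the symbol is -1.

-1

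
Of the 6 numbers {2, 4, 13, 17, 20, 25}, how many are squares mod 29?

(2/29) = -1 → non-residue.
(4/29) = +1 → QR.
(13/29) = +1 → QR.
(17/29) = -1 → non-residue.
(20/29) = +1 → QR.
(25/29) = +1 → QR.
Total quadratic residues among the 6: 4.

4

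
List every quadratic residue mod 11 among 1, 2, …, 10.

Square k = 1,…,5 (k and 11−k give the same square):
1²=1, 2²=4, 3²=9, 4²≡5, 5²≡3 (mod 11).
So the quadratic residues mod 11 are {1, 3, 4, 5, 9}.

1, 3, 4, 5, 9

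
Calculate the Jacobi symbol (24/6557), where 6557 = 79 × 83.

Pull out 2^3: since 6557 ≡ 5 (mod 8), (2/6557) = -1, so (2/6557)^3 = -1.
Reciprocity: 3 ≡ 3 and 6557 ≡ 1 (mod 4), so (3/6557) = +(6557/3).
Reduce top mod 3: now compute (2/3).
Pull out 2: since 3 ≡ 3 (mod 8), (2/3) = -1.
Reached (1/3) = 1. Collecting the sign flips along the way, the symbol is +1.

1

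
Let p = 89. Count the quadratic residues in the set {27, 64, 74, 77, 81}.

(27/89) = -1 → non-residue.
(64/89) = +1 → QR.
(74/89) = -1 → non-residue.
(77/89) = -1 → non-residue.
(81/89) = +1 → QR.
Total quadratic residues among the 5: 2.

2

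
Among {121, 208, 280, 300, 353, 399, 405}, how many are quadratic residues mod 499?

(121/499) = +1 → QR.
(208/499) = -1 → non-residue.
(280/499) = +1 → QR.
(300/499) = -1 → non-residue.
(353/499) = +1 → QR.
(399/499) = -1 → non-residue.
(405/499) = +1 → QR.
Total quadratic residues among the 7: 4.

4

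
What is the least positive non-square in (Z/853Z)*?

2

(2/853) = −1, so 2 is the smallest positive non-residue mod 853.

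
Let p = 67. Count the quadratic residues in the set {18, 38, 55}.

(18/67) = -1 → non-residue.
(38/67) = -1 → non-residue.
(55/67) = +1 → QR.
Total quadratic residues among the 3: 1.

1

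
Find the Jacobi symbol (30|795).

0

Pull out 2: since 795 ≡ 3 (mod 8), (2/795) = -1.
Reciprocity: 15 ≡ 3 and 795 ≡ 3 (mod 4), so (15/795) = −(795/15).
Reduce top mod 15: now compute (0/15).
Top reduces to 0: gcd > 1, so the symbol is 0.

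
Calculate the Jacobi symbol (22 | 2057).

0

Pull out 2: since 2057 ≡ 1 (mod 8), (2/2057) = +1.
Reciprocity: 11 ≡ 3 and 2057 ≡ 1 (mod 4), so (11/2057) = +(2057/11).
Reduce top mod 11: now compute (0/11).
Top reduces to 0: gcd > 1, so the symbol is 0.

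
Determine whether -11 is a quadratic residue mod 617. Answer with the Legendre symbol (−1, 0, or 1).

Euler's criterion: (-11/617) ≡ 606^308 (mod 617).
606^2 ≡ 121 (mod 617)
606^4 ≡ 450 (mod 617)
606^8 ≡ 124 (mod 617)
606^16 ≡ 568 (mod 617)
606^32 ≡ 550 (mod 617)
606^64 ≡ 170 (mod 617)
606^128 ≡ 518 (mod 617)
606^256 ≡ 546 (mod 617)
606^308 = 606^(256+32+16+4) ≡ 1 (mod 617).
Result is 1, so (-11/617) = 1.

1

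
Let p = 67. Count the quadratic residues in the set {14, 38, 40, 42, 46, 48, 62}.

3

(14/67) = +1 → QR.
(38/67) = -1 → non-residue.
(40/67) = +1 → QR.
(42/67) = -1 → non-residue.
(46/67) = -1 → non-residue.
(48/67) = -1 → non-residue.
(62/67) = +1 → QR.
Total quadratic residues among the 7: 3.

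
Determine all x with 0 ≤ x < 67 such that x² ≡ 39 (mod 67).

Since 67 ≡ 3 (mod 4), a square root of 39 is 39^((67+1)/4) = 39^17 mod 67.
Repeated squaring: 39^2≡47, 39^4≡65, 39^8≡4, 39^16≡16 (mod 67).
39^17 = 39^(16+1) ≡ 21 (mod 67).
Check: 21² = 441 ≡ 39 (mod 67). The two roots are 21 and 46.

21, 46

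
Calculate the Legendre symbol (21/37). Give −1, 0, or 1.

Euler's criterion: (21/37) ≡ 21^18 (mod 37).
21^2 ≡ 34 (mod 37)
21^4 ≡ 9 (mod 37)
21^8 ≡ 7 (mod 37)
21^16 ≡ 12 (mod 37)
21^18 = 21^(16+2) ≡ 1 (mod 37).
Result is 1, so (21/37) = 1.

1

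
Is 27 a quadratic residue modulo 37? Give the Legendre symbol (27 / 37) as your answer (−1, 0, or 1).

1

Reciprocity: 27 ≡ 3 and 37 ≡ 1 (mod 4), so (27/37) = +(37/27).
Reduce top mod 27: now compute (10/27).
Pull out 2: since 27 ≡ 3 (mod 8), (2/27) = -1.
Reciprocity: 5 ≡ 1 and 27 ≡ 3 (mod 4), so (5/27) = +(27/5).
Reduce top mod 5: now compute (2/5).
Pull out 2: since 5 ≡ 5 (mod 8), (2/5) = -1.
Reached (1/5) = 1. Collecting the sign flips along the way, the symbol is +1.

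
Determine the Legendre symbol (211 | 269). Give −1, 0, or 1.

Reciprocity: 211 ≡ 3 and 269 ≡ 1 (mod 4), so (211/269) = +(269/211).
Reduce top mod 211: now compute (58/211).
Pull out 2: since 211 ≡ 3 (mod 8), (2/211) = -1.
Reciprocity: 29 ≡ 1 and 211 ≡ 3 (mod 4), so (29/211) = +(211/29).
Reduce top mod 29: now compute (8/29).
Pull out 2^3: since 29 ≡ 5 (mod 8), (2/29) = -1, so (2/29)^3 = -1.
Reached (1/29) = 1. Collecting the sign flips along the way, the symbol is +1.

1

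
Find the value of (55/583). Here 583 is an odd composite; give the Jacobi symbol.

Reciprocity: 55 ≡ 3 and 583 ≡ 3 (mod 4), so (55/583) = −(583/55).
Reduce top mod 55: now compute (33/55).
Reciprocity: 33 ≡ 1 and 55 ≡ 3 (mod 4), so (33/55) = +(55/33).
Reduce top mod 33: now compute (22/33).
Pull out 2: since 33 ≡ 1 (mod 8), (2/33) = +1.
Reciprocity: 11 ≡ 3 and 33 ≡ 1 (mod 4), so (11/33) = +(33/11).
Reduce top mod 11: now compute (0/11).
Top reduces to 0: gcd > 1, so the symbol is 0.

0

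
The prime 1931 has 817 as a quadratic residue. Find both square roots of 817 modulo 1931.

694, 1237

Since 1931 ≡ 3 (mod 4), a square root of 817 is 817^((1931+1)/4) = 817^483 mod 1931.
Repeated squaring: 817^2≡1294, 817^4≡259, 817^8≡1427, 817^16≡1055, 817^32≡769, 817^64≡475, 817^128≡1629, 817^256≡447 (mod 1931).
817^483 = 817^(256+128+64+32+2+1) ≡ 694 (mod 1931).
Check: 694² = 481636 ≡ 817 (mod 1931). The two roots are 694 and 1237.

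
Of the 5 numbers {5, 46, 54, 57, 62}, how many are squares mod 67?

(5/67) = -1 → non-residue.
(46/67) = -1 → non-residue.
(54/67) = +1 → QR.
(57/67) = -1 → non-residue.
(62/67) = +1 → QR.
Total quadratic residues among the 5: 2.

2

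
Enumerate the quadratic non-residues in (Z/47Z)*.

5, 10, 11, 13, 15, 19, 20, 22, 23, 26, 29, 30, 31, 33, 35, 38, 39, 40, 41, 43, 44, 45, 46

Square k = 1,…,23 (k and 47−k give the same square):
1²=1, 2²=4, 3²=9, 4²=16, 5²=25, 6²=36, 7²≡2, 8²≡17, 9²≡34, 10²≡6, 11²≡27, 12²≡3, 13²≡28, 14²≡8, 15²≡37, 16²≡21, 17²≡7, 18²≡42, 19²≡32, 20²≡24, 21²≡18, 22²≡14, 23²≡12 (mod 47).
The residues are {1, 2, 3, 4, 6, 7, 8, 9, 12, 14, 16, 17, 18, 21, 24, 25, 27, 28, 32, 34, 36, 37, 42}; the non-residues are the remaining 23 nonzero classes.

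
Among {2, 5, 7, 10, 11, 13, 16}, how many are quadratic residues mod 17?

3

(2/17) = +1 → QR.
(5/17) = -1 → non-residue.
(7/17) = -1 → non-residue.
(10/17) = -1 → non-residue.
(11/17) = -1 → non-residue.
(13/17) = +1 → QR.
(16/17) = +1 → QR.
Total quadratic residues among the 7: 3.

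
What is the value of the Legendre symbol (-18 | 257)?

Euler's criterion: (-18/257) ≡ 239^128 (mod 257).
239^2 ≡ 67 (mod 257)
239^4 ≡ 120 (mod 257)
239^8 ≡ 8 (mod 257)
239^16 ≡ 64 (mod 257)
239^32 ≡ 241 (mod 257)
239^64 ≡ 256 (mod 257)
239^128 ≡ 1 (mod 257)
239^128 = 239^(128) ≡ 1 (mod 257).
Result is 1, so (-18/257) = 1.

1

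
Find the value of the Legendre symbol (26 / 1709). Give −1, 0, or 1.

1

Pull out 2: since 1709 ≡ 5 (mod 8), (2/1709) = -1.
Reciprocity: 13 ≡ 1 and 1709 ≡ 1 (mod 4), so (13/1709) = +(1709/13).
Reduce top mod 13: now compute (6/13).
Pull out 2: since 13 ≡ 5 (mod 8), (2/13) = -1.
Reciprocity: 3 ≡ 3 and 13 ≡ 1 (mod 4), so (3/13) = +(13/3).
Reduce top mod 3: now compute (1/3).
Reached (1/3) = 1. Collecting the sign flips along the way, the symbol is +1.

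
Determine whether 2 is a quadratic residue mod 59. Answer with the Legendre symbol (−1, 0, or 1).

-1

Pull out 2: since 59 ≡ 3 (mod 8), (2/59) = -1.
Reached (1/59) = 1. Collecting the sign flips along the way, the symbol is -1.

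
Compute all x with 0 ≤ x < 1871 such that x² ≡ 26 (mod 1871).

564, 1307

Since 1871 ≡ 3 (mod 4), a square root of 26 is 26^((1871+1)/4) = 26^468 mod 1871.
Repeated squaring: 26^2≡676, 26^4≡452, 26^8≡365, 26^16≡384, 26^32≡1518, 26^64≡1123, 26^128≡75, 26^256≡12 (mod 1871).
26^468 = 26^(256+128+64+16+4) ≡ 564 (mod 1871).
Check: 564² = 318096 ≡ 26 (mod 1871). The two roots are 564 and 1307.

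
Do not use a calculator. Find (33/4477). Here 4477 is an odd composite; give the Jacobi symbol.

0

Reciprocity: 33 ≡ 1 and 4477 ≡ 1 (mod 4), so (33/4477) = +(4477/33).
Reduce top mod 33: now compute (22/33).
Pull out 2: since 33 ≡ 1 (mod 8), (2/33) = +1.
Reciprocity: 11 ≡ 3 and 33 ≡ 1 (mod 4), so (11/33) = +(33/11).
Reduce top mod 11: now compute (0/11).
Top reduces to 0: gcd > 1, so the symbol is 0.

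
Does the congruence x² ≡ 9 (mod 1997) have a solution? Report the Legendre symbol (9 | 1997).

1

Reciprocity: 9 ≡ 1 and 1997 ≡ 1 (mod 4), so (9/1997) = +(1997/9).
Reduce top mod 9: now compute (8/9).
Pull out 2^3: since 9 ≡ 1 (mod 8), (2/9) = +1, so (2/9)^3 = +1.
Reached (1/9) = 1. Collecting the sign flips along the way, the symbol is +1.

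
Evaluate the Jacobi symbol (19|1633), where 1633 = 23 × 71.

-1

Reciprocity: 19 ≡ 3 and 1633 ≡ 1 (mod 4), so (19/1633) = +(1633/19).
Reduce top mod 19: now compute (18/19).
Pull out 2: since 19 ≡ 3 (mod 8), (2/19) = -1.
Reciprocity: 9 ≡ 1 and 19 ≡ 3 (mod 4), so (9/19) = +(19/9).
Reduce top mod 9: now compute (1/9).
Reached (1/9) = 1. Collecting the sign flips along the way, the symbol is -1.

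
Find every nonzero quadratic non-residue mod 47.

Square k = 1,…,23 (k and 47−k give the same square):
1²=1, 2²=4, 3²=9, 4²=16, 5²=25, 6²=36, 7²≡2, 8²≡17, 9²≡34, 10²≡6, 11²≡27, 12²≡3, 13²≡28, 14²≡8, 15²≡37, 16²≡21, 17²≡7, 18²≡42, 19²≡32, 20²≡24, 21²≡18, 22²≡14, 23²≡12 (mod 47).
The residues are {1, 2, 3, 4, 6, 7, 8, 9, 12, 14, 16, 17, 18, 21, 24, 25, 27, 28, 32, 34, 36, 37, 42}; the non-residues are the remaining 23 nonzero classes.

5 10 11 13 15 19 20 22 23 26 29 30 31 33 35 38 39 40 41 43 44 45 46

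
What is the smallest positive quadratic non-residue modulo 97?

5

(2/97) = +1, so 2 is a residue.
(3/97) = +1, so 3 is a residue.
(4/97) = +1, so 4 is a residue.
(5/97) = −1, so 5 is the smallest positive non-residue mod 97.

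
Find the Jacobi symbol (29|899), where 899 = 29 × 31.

Reciprocity: 29 ≡ 1 and 899 ≡ 3 (mod 4), so (29/899) = +(899/29).
Reduce top mod 29: now compute (0/29).
Top reduces to 0: gcd > 1, so the symbol is 0.

0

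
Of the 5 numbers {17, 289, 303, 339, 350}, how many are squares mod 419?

1

(17/419) = -1 → non-residue.
(289/419) = +1 → QR.
(303/419) = -1 → non-residue.
(339/419) = -1 → non-residue.
(350/419) = -1 → non-residue.
Total quadratic residues among the 5: 1.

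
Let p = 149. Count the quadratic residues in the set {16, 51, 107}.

(16/149) = +1 → QR.
(51/149) = -1 → non-residue.
(107/149) = +1 → QR.
Total quadratic residues among the 3: 2.

2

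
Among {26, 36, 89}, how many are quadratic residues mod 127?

2

(26/127) = +1 → QR.
(36/127) = +1 → QR.
(89/127) = -1 → non-residue.
Total quadratic residues among the 3: 2.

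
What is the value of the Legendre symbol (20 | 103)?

Pull out 2^2: since 103 ≡ 7 (mod 8), (2/103) = +1, so (2/103)^2 = +1.
Reciprocity: 5 ≡ 1 and 103 ≡ 3 (mod 4), so (5/103) = +(103/5).
Reduce top mod 5: now compute (3/5).
Reciprocity: 3 ≡ 3 and 5 ≡ 1 (mod 4), so (3/5) = +(5/3).
Reduce top mod 3: now compute (2/3).
Pull out 2: since 3 ≡ 3 (mod 8), (2/3) = -1.
Reached (1/3) = 1. Collecting the sign flips along the way, the symbol is -1.

-1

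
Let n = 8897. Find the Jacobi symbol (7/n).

Reciprocity: 7 ≡ 3 and 8897 ≡ 1 (mod 4), so (7/8897) = +(8897/7).
Reduce top mod 7: now compute (0/7).
Top reduces to 0: gcd > 1, so the symbol is 0.

0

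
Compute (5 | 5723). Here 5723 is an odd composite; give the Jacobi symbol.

-1

Reciprocity: 5 ≡ 1 and 5723 ≡ 3 (mod 4), so (5/5723) = +(5723/5).
Reduce top mod 5: now compute (3/5).
Reciprocity: 3 ≡ 3 and 5 ≡ 1 (mod 4), so (3/5) = +(5/3).
Reduce top mod 3: now compute (2/3).
Pull out 2: since 3 ≡ 3 (mod 8), (2/3) = -1.
Reached (1/3) = 1. Collecting the sign flips along the way, the symbol is -1.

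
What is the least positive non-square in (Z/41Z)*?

(2/41) = +1, so 2 is a residue.
(3/41) = −1, so 3 is the smallest positive non-residue mod 41.

3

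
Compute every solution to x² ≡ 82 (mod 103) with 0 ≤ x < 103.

44, 59

Since 103 ≡ 3 (mod 4), a square root of 82 is 82^((103+1)/4) = 82^26 mod 103.
Repeated squaring: 82^2≡29, 82^4≡17, 82^8≡83, 82^16≡91 (mod 103).
82^26 = 82^(16+8+2) ≡ 59 (mod 103).
Check: 59² = 3481 ≡ 82 (mod 103). The two roots are 44 and 59.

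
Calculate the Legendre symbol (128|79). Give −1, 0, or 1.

First reduce: 128 ≡ 49 (mod 79).
Reciprocity: 49 ≡ 1 and 79 ≡ 3 (mod 4), so (49/79) = +(79/49).
Reduce top mod 49: now compute (30/49).
Pull out 2: since 49 ≡ 1 (mod 8), (2/49) = +1.
Reciprocity: 15 ≡ 3 and 49 ≡ 1 (mod 4), so (15/49) = +(49/15).
Reduce top mod 15: now compute (4/15).
Pull out 2^2: since 15 ≡ 7 (mod 8), (2/15) = +1, so (2/15)^2 = +1.
Reached (1/15) = 1. Collecting the sign flips along the way, the symbol is +1.

1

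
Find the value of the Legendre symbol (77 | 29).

-1

First reduce: 77 ≡ 19 (mod 29).
Reciprocity: 19 ≡ 3 and 29 ≡ 1 (mod 4), so (19/29) = +(29/19).
Reduce top mod 19: now compute (10/19).
Pull out 2: since 19 ≡ 3 (mod 8), (2/19) = -1.
Reciprocity: 5 ≡ 1 and 19 ≡ 3 (mod 4), so (5/19) = +(19/5).
Reduce top mod 5: now compute (4/5).
Pull out 2^2: since 5 ≡ 5 (mod 8), (2/5) = -1, so (2/5)^2 = +1.
Reached (1/5) = 1. Collecting the sign flips along the way, the symbol is -1.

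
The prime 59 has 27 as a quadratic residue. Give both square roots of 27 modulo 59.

26, 33

Since 59 ≡ 3 (mod 4), a square root of 27 is 27^((59+1)/4) = 27^15 mod 59.
Repeated squaring: 27^2≡21, 27^4≡28, 27^8≡17 (mod 59).
27^15 = 27^(8+4+2+1) ≡ 26 (mod 59).
Check: 26² = 676 ≡ 27 (mod 59). The two roots are 26 and 33.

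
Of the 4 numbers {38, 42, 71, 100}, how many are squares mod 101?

2

(38/101) = -1 → non-residue.
(42/101) = -1 → non-residue.
(71/101) = +1 → QR.
(100/101) = +1 → QR.
Total quadratic residues among the 4: 2.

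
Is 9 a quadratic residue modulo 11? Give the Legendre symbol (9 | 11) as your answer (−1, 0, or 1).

1

Reciprocity: 9 ≡ 1 and 11 ≡ 3 (mod 4), so (9/11) = +(11/9).
Reduce top mod 9: now compute (2/9).
Pull out 2: since 9 ≡ 1 (mod 8), (2/9) = +1.
Reached (1/9) = 1. Collecting the sign flips along the way, the symbol is +1.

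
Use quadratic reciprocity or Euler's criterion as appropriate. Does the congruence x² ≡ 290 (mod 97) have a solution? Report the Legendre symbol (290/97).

1

First reduce: 290 ≡ 96 (mod 97).
Pull out 2^5: since 97 ≡ 1 (mod 8), (2/97) = +1, so (2/97)^5 = +1.
Reciprocity: 3 ≡ 3 and 97 ≡ 1 (mod 4), so (3/97) = +(97/3).
Reduce top mod 3: now compute (1/3).
Reached (1/3) = 1. Collecting the sign flips along the way, the symbol is +1.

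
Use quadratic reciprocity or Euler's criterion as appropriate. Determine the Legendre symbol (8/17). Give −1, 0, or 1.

Euler's criterion: (8/17) ≡ 8^8 (mod 17).
8^2 ≡ 13 (mod 17)
8^4 ≡ 16 (mod 17)
8^8 ≡ 1 (mod 17)
8^8 = 8^(8) ≡ 1 (mod 17).
Result is 1, so (8/17) = 1.

1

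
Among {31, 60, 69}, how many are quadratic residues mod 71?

(31/71) = -1 → non-residue.
(60/71) = +1 → QR.
(69/71) = -1 → non-residue.
Total quadratic residues among the 3: 1.

1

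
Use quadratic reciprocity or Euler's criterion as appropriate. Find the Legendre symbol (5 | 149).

1

Euler's criterion: (5/149) ≡ 5^74 (mod 149).
5^2 ≡ 25 (mod 149)
5^4 ≡ 29 (mod 149)
5^8 ≡ 96 (mod 149)
5^16 ≡ 127 (mod 149)
5^32 ≡ 37 (mod 149)
5^64 ≡ 28 (mod 149)
5^74 = 5^(64+8+2) ≡ 1 (mod 149).
Result is 1, so (5/149) = 1.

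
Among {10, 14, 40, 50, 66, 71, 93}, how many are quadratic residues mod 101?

(10/101) = -1 → non-residue.
(14/101) = +1 → QR.
(40/101) = -1 → non-residue.
(50/101) = -1 → non-residue.
(66/101) = -1 → non-residue.
(71/101) = +1 → QR.
(93/101) = -1 → non-residue.
Total quadratic residues among the 7: 2.

2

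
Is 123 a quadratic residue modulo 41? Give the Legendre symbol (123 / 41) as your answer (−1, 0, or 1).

First reduce: 123 ≡ 0 (mod 41).
Top reduces to 0: gcd > 1, so the symbol is 0.

0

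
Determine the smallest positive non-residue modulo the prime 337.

(2/337) = +1, so 2 is a residue.
(3/337) = +1, so 3 is a residue.
(4/337) = +1, so 4 is a residue.
(5/337) = −1, so 5 is the smallest positive non-residue mod 337.

5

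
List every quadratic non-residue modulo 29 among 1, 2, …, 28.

2 3 8 10 11 12 14 15 17 18 19 21 26 27

Square k = 1,…,14 (k and 29−k give the same square):
1²=1, 2²=4, 3²=9, 4²=16, 5²=25, 6²≡7, 7²≡20, 8²≡6, 9²≡23, 10²≡13, 11²≡5, 12²≡28, 13²≡24, 14²≡22 (mod 29).
The residues are {1, 4, 5, 6, 7, 9, 13, 16, 20, 22, 23, 24, 25, 28}; the non-residues are the remaining 14 nonzero classes.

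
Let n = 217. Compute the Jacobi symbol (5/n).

Reciprocity: 5 ≡ 1 and 217 ≡ 1 (mod 4), so (5/217) = +(217/5).
Reduce top mod 5: now compute (2/5).
Pull out 2: since 5 ≡ 5 (mod 8), (2/5) = -1.
Reached (1/5) = 1. Collecting the sign flips along the way, the symbol is -1.

-1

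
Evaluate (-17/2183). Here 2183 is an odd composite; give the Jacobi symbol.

1

First reduce: -17 ≡ 2166 (mod 2183).
Pull out 2: since 2183 ≡ 7 (mod 8), (2/2183) = +1.
Reciprocity: 1083 ≡ 3 and 2183 ≡ 3 (mod 4), so (1083/2183) = −(2183/1083).
Reduce top mod 1083: now compute (17/1083).
Reciprocity: 17 ≡ 1 and 1083 ≡ 3 (mod 4), so (17/1083) = +(1083/17).
Reduce top mod 17: now compute (12/17).
Pull out 2^2: since 17 ≡ 1 (mod 8), (2/17) = +1, so (2/17)^2 = +1.
Reciprocity: 3 ≡ 3 and 17 ≡ 1 (mod 4), so (3/17) = +(17/3).
Reduce top mod 3: now compute (2/3).
Pull out 2: since 3 ≡ 3 (mod 8), (2/3) = -1.
Reached (1/3) = 1. Collecting the sign flips along the way, the symbol is +1.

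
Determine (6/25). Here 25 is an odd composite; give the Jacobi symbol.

1

Pull out 2: since 25 ≡ 1 (mod 8), (2/25) = +1.
Reciprocity: 3 ≡ 3 and 25 ≡ 1 (mod 4), so (3/25) = +(25/3).
Reduce top mod 3: now compute (1/3).
Reached (1/3) = 1. Collecting the sign flips along the way, the symbol is +1.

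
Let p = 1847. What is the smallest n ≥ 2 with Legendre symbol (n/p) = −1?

5

(2/1847) = +1, so 2 is a residue.
(3/1847) = +1, so 3 is a residue.
(4/1847) = +1, so 4 is a residue.
(5/1847) = −1, so 5 is the smallest positive non-residue mod 1847.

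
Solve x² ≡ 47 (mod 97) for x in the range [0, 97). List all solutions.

12, 85

97 ≡ 1 (mod 4), so we find a root by search.
Trying successive values, 12² = 144 ≡ 47 (mod 97). The other root is 97 − 12 = 85.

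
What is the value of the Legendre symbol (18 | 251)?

Pull out 2: since 251 ≡ 3 (mod 8), (2/251) = -1.
Reciprocity: 9 ≡ 1 and 251 ≡ 3 (mod 4), so (9/251) = +(251/9).
Reduce top mod 9: now compute (8/9).
Pull out 2^3: since 9 ≡ 1 (mod 8), (2/9) = +1, so (2/9)^3 = +1.
Reached (1/9) = 1. Collecting the sign flips along the way, the symbol is -1.

-1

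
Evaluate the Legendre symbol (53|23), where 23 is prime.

-1

First reduce: 53 ≡ 7 (mod 23).
Reciprocity: 7 ≡ 3 and 23 ≡ 3 (mod 4), so (7/23) = −(23/7).
Reduce top mod 7: now compute (2/7).
Pull out 2: since 7 ≡ 7 (mod 8), (2/7) = +1.
Reached (1/7) = 1. Collecting the sign flips along the way, the symbol is -1.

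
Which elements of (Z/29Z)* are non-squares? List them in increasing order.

Square k = 1,…,14 (k and 29−k give the same square):
1²=1, 2²=4, 3²=9, 4²=16, 5²=25, 6²≡7, 7²≡20, 8²≡6, 9²≡23, 10²≡13, 11²≡5, 12²≡28, 13²≡24, 14²≡22 (mod 29).
The residues are {1, 4, 5, 6, 7, 9, 13, 16, 20, 22, 23, 24, 25, 28}; the non-residues are the remaining 14 nonzero classes.

2, 3, 8, 10, 11, 12, 14, 15, 17, 18, 19, 21, 26, 27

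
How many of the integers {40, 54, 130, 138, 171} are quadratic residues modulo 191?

(40/191) = +1 → QR.
(54/191) = +1 → QR.
(130/191) = +1 → QR.
(138/191) = +1 → QR.
(171/191) = -1 → non-residue.
Total quadratic residues among the 5: 4.

4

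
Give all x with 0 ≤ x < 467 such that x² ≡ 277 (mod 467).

Since 467 ≡ 3 (mod 4), a square root of 277 is 277^((467+1)/4) = 277^117 mod 467.
Repeated squaring: 277^2≡141, 277^4≡267, 277^8≡305, 277^16≡92, 277^32≡58, 277^64≡95 (mod 467).
277^117 = 277^(64+32+16+4+1) ≡ 164 (mod 467).
Check: 164² = 26896 ≡ 277 (mod 467). The two roots are 164 and 303.

164, 303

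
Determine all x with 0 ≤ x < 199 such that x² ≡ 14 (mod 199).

Since 199 ≡ 3 (mod 4), a square root of 14 is 14^((199+1)/4) = 14^50 mod 199.
Repeated squaring: 14^2≡196, 14^4≡9, 14^8≡81, 14^16≡193, 14^32≡36 (mod 199).
14^50 = 14^(32+16+2) ≡ 51 (mod 199).
Check: 51² = 2601 ≡ 14 (mod 199). The two roots are 51 and 148.

51, 148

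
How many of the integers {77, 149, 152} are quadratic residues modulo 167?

2

(77/167) = +1 → QR.
(149/167) = -1 → non-residue.
(152/167) = +1 → QR.
Total quadratic residues among the 3: 2.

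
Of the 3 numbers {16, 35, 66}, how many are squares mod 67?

2

(16/67) = +1 → QR.
(35/67) = +1 → QR.
(66/67) = -1 → non-residue.
Total quadratic residues among the 3: 2.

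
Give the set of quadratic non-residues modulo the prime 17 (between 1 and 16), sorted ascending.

Square k = 1,…,8 (k and 17−k give the same square):
1²=1, 2²=4, 3²=9, 4²=16, 5²≡8, 6²≡2, 7²≡15, 8²≡13 (mod 17).
The residues are {1, 2, 4, 8, 9, 13, 15, 16}; the non-residues are the remaining 8 nonzero classes.

3, 5, 6, 7, 10, 11, 12, 14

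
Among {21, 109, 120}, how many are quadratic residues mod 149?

(21/149) = -1 → non-residue.
(109/149) = -1 → non-residue.
(120/149) = +1 → QR.
Total quadratic residues among the 3: 1.

1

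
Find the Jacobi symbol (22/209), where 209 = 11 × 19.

Pull out 2: since 209 ≡ 1 (mod 8), (2/209) = +1.
Reciprocity: 11 ≡ 3 and 209 ≡ 1 (mod 4), so (11/209) = +(209/11).
Reduce top mod 11: now compute (0/11).
Top reduces to 0: gcd > 1, so the symbol is 0.

0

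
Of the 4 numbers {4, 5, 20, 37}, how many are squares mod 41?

4

(4/41) = +1 → QR.
(5/41) = +1 → QR.
(20/41) = +1 → QR.
(37/41) = +1 → QR.
Total quadratic residues among the 4: 4.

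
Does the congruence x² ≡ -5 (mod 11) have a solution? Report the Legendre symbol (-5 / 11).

-1

Euler's criterion: (-5/11) ≡ 6^5 (mod 11).
6^2 ≡ 3 (mod 11)
6^4 ≡ 9 (mod 11)
6^5 = 6^(4+1) ≡ 10 (mod 11).
Result is 10 ≡ −1, so (-5/11) = −1.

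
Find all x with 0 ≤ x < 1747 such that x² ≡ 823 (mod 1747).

159, 1588

Since 1747 ≡ 3 (mod 4), a square root of 823 is 823^((1747+1)/4) = 823^437 mod 1747.
Repeated squaring: 823^2≡1240, 823^4≡240, 823^8≡1696, 823^16≡854, 823^32≡817, 823^64≡135, 823^128≡755, 823^256≡503 (mod 1747).
823^437 = 823^(256+128+32+16+4+1) ≡ 159 (mod 1747).
Check: 159² = 25281 ≡ 823 (mod 1747). The two roots are 159 and 1588.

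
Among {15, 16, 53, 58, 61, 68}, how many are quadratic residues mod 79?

1

(15/79) = -1 → non-residue.
(16/79) = +1 → QR.
(53/79) = -1 → non-residue.
(58/79) = -1 → non-residue.
(61/79) = -1 → non-residue.
(68/79) = -1 → non-residue.
Total quadratic residues among the 6: 1.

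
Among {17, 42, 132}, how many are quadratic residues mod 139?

1

(17/139) = -1 → non-residue.
(42/139) = +1 → QR.
(132/139) = -1 → non-residue.
Total quadratic residues among the 3: 1.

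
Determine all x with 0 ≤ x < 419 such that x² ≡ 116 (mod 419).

148, 271

Since 419 ≡ 3 (mod 4), a square root of 116 is 116^((419+1)/4) = 116^105 mod 419.
Repeated squaring: 116^2≡48, 116^4≡209, 116^8≡105, 116^16≡131, 116^32≡401, 116^64≡324 (mod 419).
116^105 = 116^(64+32+8+1) ≡ 148 (mod 419).
Check: 148² = 21904 ≡ 116 (mod 419). The two roots are 148 and 271.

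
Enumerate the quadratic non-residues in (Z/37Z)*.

Square k = 1,…,18 (k and 37−k give the same square):
1²=1, 2²=4, 3²=9, 4²=16, 5²=25, 6²=36, 7²≡12, 8²≡27, 9²≡7, 10²≡26, 11²≡10, 12²≡33, 13²≡21, 14²≡11, 15²≡3, 16²≡34, 17²≡30, 18²≡28 (mod 37).
The residues are {1, 3, 4, 7, 9, 10, 11, 12, 16, 21, 25, 26, 27, 28, 30, 33, 34, 36}; the non-residues are the remaining 18 nonzero classes.

2,5,6,8,13,14,15,17,18,19,20,22,23,24,29,31,32,35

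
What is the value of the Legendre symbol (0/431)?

0

Top reduces to 0: gcd > 1, so the symbol is 0.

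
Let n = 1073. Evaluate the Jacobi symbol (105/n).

1

Reciprocity: 105 ≡ 1 and 1073 ≡ 1 (mod 4), so (105/1073) = +(1073/105).
Reduce top mod 105: now compute (23/105).
Reciprocity: 23 ≡ 3 and 105 ≡ 1 (mod 4), so (23/105) = +(105/23).
Reduce top mod 23: now compute (13/23).
Reciprocity: 13 ≡ 1 and 23 ≡ 3 (mod 4), so (13/23) = +(23/13).
Reduce top mod 13: now compute (10/13).
Pull out 2: since 13 ≡ 5 (mod 8), (2/13) = -1.
Reciprocity: 5 ≡ 1 and 13 ≡ 1 (mod 4), so (5/13) = +(13/5).
Reduce top mod 5: now compute (3/5).
Reciprocity: 3 ≡ 3 and 5 ≡ 1 (mod 4), so (3/5) = +(5/3).
Reduce top mod 3: now compute (2/3).
Pull out 2: since 3 ≡ 3 (mod 8), (2/3) = -1.
Reached (1/3) = 1. Collecting the sign flips along the way, the symbol is +1.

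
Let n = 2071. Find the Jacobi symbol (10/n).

1

Pull out 2: since 2071 ≡ 7 (mod 8), (2/2071) = +1.
Reciprocity: 5 ≡ 1 and 2071 ≡ 3 (mod 4), so (5/2071) = +(2071/5).
Reduce top mod 5: now compute (1/5).
Reached (1/5) = 1. Collecting the sign flips along the way, the symbol is +1.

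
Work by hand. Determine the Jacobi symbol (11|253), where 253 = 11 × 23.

0

Reciprocity: 11 ≡ 3 and 253 ≡ 1 (mod 4), so (11/253) = +(253/11).
Reduce top mod 11: now compute (0/11).
Top reduces to 0: gcd > 1, so the symbol is 0.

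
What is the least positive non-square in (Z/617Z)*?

3

(2/617) = +1, so 2 is a residue.
(3/617) = −1, so 3 is the smallest positive non-residue mod 617.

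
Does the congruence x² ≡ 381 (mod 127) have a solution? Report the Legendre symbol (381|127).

0

First reduce: 381 ≡ 0 (mod 127).
Top reduces to 0: gcd > 1, so the symbol is 0.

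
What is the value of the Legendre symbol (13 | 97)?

-1

Euler's criterion: (13/97) ≡ 13^48 (mod 97).
13^2 ≡ 72 (mod 97)
13^4 ≡ 43 (mod 97)
13^8 ≡ 6 (mod 97)
13^16 ≡ 36 (mod 97)
13^32 ≡ 35 (mod 97)
13^48 = 13^(32+16) ≡ 96 (mod 97).
Result is 96 ≡ −1, so (13/97) = −1.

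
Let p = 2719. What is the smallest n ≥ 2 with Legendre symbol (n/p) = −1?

(2/2719) = +1, so 2 is a residue.
(3/2719) = −1, so 3 is the smallest positive non-residue mod 2719.

3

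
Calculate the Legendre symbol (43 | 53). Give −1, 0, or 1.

Reciprocity: 43 ≡ 3 and 53 ≡ 1 (mod 4), so (43/53) = +(53/43).
Reduce top mod 43: now compute (10/43).
Pull out 2: since 43 ≡ 3 (mod 8), (2/43) = -1.
Reciprocity: 5 ≡ 1 and 43 ≡ 3 (mod 4), so (5/43) = +(43/5).
Reduce top mod 5: now compute (3/5).
Reciprocity: 3 ≡ 3 and 5 ≡ 1 (mod 4), so (3/5) = +(5/3).
Reduce top mod 3: now compute (2/3).
Pull out 2: since 3 ≡ 3 (mod 8), (2/3) = -1.
Reached (1/3) = 1. Collecting the sign flips along the way, the symbol is +1.

1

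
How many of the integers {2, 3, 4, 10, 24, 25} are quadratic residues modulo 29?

3

(2/29) = -1 → non-residue.
(3/29) = -1 → non-residue.
(4/29) = +1 → QR.
(10/29) = -1 → non-residue.
(24/29) = +1 → QR.
(25/29) = +1 → QR.
Total quadratic residues among the 6: 3.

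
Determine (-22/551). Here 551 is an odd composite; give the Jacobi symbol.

1

First reduce: -22 ≡ 529 (mod 551).
Reciprocity: 529 ≡ 1 and 551 ≡ 3 (mod 4), so (529/551) = +(551/529).
Reduce top mod 529: now compute (22/529).
Pull out 2: since 529 ≡ 1 (mod 8), (2/529) = +1.
Reciprocity: 11 ≡ 3 and 529 ≡ 1 (mod 4), so (11/529) = +(529/11).
Reduce top mod 11: now compute (1/11).
Reached (1/11) = 1. Collecting the sign flips along the way, the symbol is +1.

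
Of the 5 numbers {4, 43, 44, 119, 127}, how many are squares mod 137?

3

(4/137) = +1 → QR.
(43/137) = -1 → non-residue.
(44/137) = +1 → QR.
(119/137) = +1 → QR.
(127/137) = -1 → non-residue.
Total quadratic residues among the 5: 3.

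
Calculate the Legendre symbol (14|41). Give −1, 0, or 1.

Pull out 2: since 41 ≡ 1 (mod 8), (2/41) = +1.
Reciprocity: 7 ≡ 3 and 41 ≡ 1 (mod 4), so (7/41) = +(41/7).
Reduce top mod 7: now compute (6/7).
Pull out 2: since 7 ≡ 7 (mod 8), (2/7) = +1.
Reciprocity: 3 ≡ 3 and 7 ≡ 3 (mod 4), so (3/7) = −(7/3).
Reduce top mod 3: now compute (1/3).
Reached (1/3) = 1. Collecting the sign flips along the way, the symbol is -1.

-1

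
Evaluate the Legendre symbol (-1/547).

First reduce: -1 ≡ 546 (mod 547).
Pull out 2: since 547 ≡ 3 (mod 8), (2/547) = -1.
Reciprocity: 273 ≡ 1 and 547 ≡ 3 (mod 4), so (273/547) = +(547/273).
Reduce top mod 273: now compute (1/273).
Reached (1/273) = 1. Collecting the sign flips along the way, the symbol is -1.

-1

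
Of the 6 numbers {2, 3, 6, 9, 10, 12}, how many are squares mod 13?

4

(2/13) = -1 → non-residue.
(3/13) = +1 → QR.
(6/13) = -1 → non-residue.
(9/13) = +1 → QR.
(10/13) = +1 → QR.
(12/13) = +1 → QR.
Total quadratic residues among the 6: 4.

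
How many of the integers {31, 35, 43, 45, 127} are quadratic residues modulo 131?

(31/131) = -1 → non-residue.
(35/131) = +1 → QR.
(43/131) = +1 → QR.
(45/131) = +1 → QR.
(127/131) = -1 → non-residue.
Total quadratic residues among the 5: 3.

3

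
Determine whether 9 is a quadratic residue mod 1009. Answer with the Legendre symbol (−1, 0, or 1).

Euler's criterion: (9/1009) ≡ 9^504 (mod 1009).
9^2 ≡ 81 (mod 1009)
9^4 ≡ 507 (mod 1009)
9^8 ≡ 763 (mod 1009)
9^16 ≡ 985 (mod 1009)
9^32 ≡ 576 (mod 1009)
9^64 ≡ 824 (mod 1009)
9^128 ≡ 928 (mod 1009)
9^256 ≡ 507 (mod 1009)
9^504 = 9^(256+128+64+32+16+8) ≡ 1 (mod 1009).
Result is 1, so (9/1009) = 1.

1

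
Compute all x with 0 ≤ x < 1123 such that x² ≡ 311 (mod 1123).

Since 1123 ≡ 3 (mod 4), a square root of 311 is 311^((1123+1)/4) = 311^281 mod 1123.
Repeated squaring: 311^2≡143, 311^4≡235, 311^8≡198, 311^16≡1022, 311^32≡94, 311^64≡975, 311^128≡567, 311^256≡311 (mod 1123).
311^281 = 311^(256+16+8+1) ≡ 567 (mod 1123).
Check: 567² = 321489 ≡ 311 (mod 1123). The two roots are 556 and 567.

556, 567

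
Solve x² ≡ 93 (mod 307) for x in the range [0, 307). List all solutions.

20, 287

Since 307 ≡ 3 (mod 4), a square root of 93 is 93^((307+1)/4) = 93^77 mod 307.
Repeated squaring: 93^2≡53, 93^4≡46, 93^8≡274, 93^16≡168, 93^32≡287, 93^64≡93 (mod 307).
93^77 = 93^(64+8+4+1) ≡ 287 (mod 307).
Check: 287² = 82369 ≡ 93 (mod 307). The two roots are 20 and 287.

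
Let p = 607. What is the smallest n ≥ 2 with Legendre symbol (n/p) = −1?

3

(2/607) = +1, so 2 is a residue.
(3/607) = −1, so 3 is the smallest positive non-residue mod 607.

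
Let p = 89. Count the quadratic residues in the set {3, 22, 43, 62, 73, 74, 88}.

(3/89) = -1 → non-residue.
(22/89) = +1 → QR.
(43/89) = -1 → non-residue.
(62/89) = -1 → non-residue.
(73/89) = +1 → QR.
(74/89) = -1 → non-residue.
(88/89) = +1 → QR.
Total quadratic residues among the 7: 3.

3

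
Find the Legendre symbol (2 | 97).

1

Euler's criterion: (2/97) ≡ 2^48 (mod 97).
2^2 ≡ 4 (mod 97)
2^4 ≡ 16 (mod 97)
2^8 ≡ 62 (mod 97)
2^16 ≡ 61 (mod 97)
2^32 ≡ 35 (mod 97)
2^48 = 2^(32+16) ≡ 1 (mod 97).
Result is 1, so (2/97) = 1.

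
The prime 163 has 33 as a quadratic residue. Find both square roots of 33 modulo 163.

14, 149

Since 163 ≡ 3 (mod 4), a square root of 33 is 33^((163+1)/4) = 33^41 mod 163.
Repeated squaring: 33^2≡111, 33^4≡96, 33^8≡88, 33^16≡83, 33^32≡43 (mod 163).
33^41 = 33^(32+8+1) ≡ 14 (mod 163).
Check: 14² = 196 ≡ 33 (mod 163). The two roots are 14 and 149.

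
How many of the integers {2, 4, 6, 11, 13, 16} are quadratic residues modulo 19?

(2/19) = -1 → non-residue.
(4/19) = +1 → QR.
(6/19) = +1 → QR.
(11/19) = +1 → QR.
(13/19) = -1 → non-residue.
(16/19) = +1 → QR.
Total quadratic residues among the 6: 4.

4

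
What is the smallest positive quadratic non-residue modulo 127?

3

(2/127) = +1, so 2 is a residue.
(3/127) = −1, so 3 is the smallest positive non-residue mod 127.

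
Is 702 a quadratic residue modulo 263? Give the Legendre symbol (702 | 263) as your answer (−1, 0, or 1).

First reduce: 702 ≡ 176 (mod 263).
Pull out 2^4: since 263 ≡ 7 (mod 8), (2/263) = +1, so (2/263)^4 = +1.
Reciprocity: 11 ≡ 3 and 263 ≡ 3 (mod 4), so (11/263) = −(263/11).
Reduce top mod 11: now compute (10/11).
Pull out 2: since 11 ≡ 3 (mod 8), (2/11) = -1.
Reciprocity: 5 ≡ 1 and 11 ≡ 3 (mod 4), so (5/11) = +(11/5).
Reduce top mod 5: now compute (1/5).
Reached (1/5) = 1. Collecting the sign flips along the way, the symbol is +1.

1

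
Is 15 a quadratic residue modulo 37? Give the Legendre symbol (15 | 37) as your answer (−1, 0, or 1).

-1

Reciprocity: 15 ≡ 3 and 37 ≡ 1 (mod 4), so (15/37) = +(37/15).
Reduce top mod 15: now compute (7/15).
Reciprocity: 7 ≡ 3 and 15 ≡ 3 (mod 4), so (7/15) = −(15/7).
Reduce top mod 7: now compute (1/7).
Reached (1/7) = 1. Collecting the sign flips along the way, the symbol is -1.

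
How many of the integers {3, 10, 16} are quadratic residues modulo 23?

(3/23) = +1 → QR.
(10/23) = -1 → non-residue.
(16/23) = +1 → QR.
Total quadratic residues among the 3: 2.

2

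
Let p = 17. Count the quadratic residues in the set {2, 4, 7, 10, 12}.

2

(2/17) = +1 → QR.
(4/17) = +1 → QR.
(7/17) = -1 → non-residue.
(10/17) = -1 → non-residue.
(12/17) = -1 → non-residue.
Total quadratic residues among the 5: 2.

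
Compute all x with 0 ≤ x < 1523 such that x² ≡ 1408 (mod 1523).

711, 812

Since 1523 ≡ 3 (mod 4), a square root of 1408 is 1408^((1523+1)/4) = 1408^381 mod 1523.
Repeated squaring: 1408^2≡1041, 1408^4≡828, 1408^8≡234, 1408^16≡1451, 1408^32≡615, 1408^64≡521, 1408^128≡347, 1408^256≡92 (mod 1523).
1408^381 = 1408^(256+64+32+16+8+4+1) ≡ 812 (mod 1523).
Check: 812² = 659344 ≡ 1408 (mod 1523). The two roots are 711 and 812.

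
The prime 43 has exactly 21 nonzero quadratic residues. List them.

Square k = 1,…,21 (k and 43−k give the same square):
1²=1, 2²=4, 3²=9, 4²=16, 5²=25, 6²=36, 7²≡6, 8²≡21, 9²≡38, 10²≡14, 11²≡35, 12²≡15, 13²≡40, 14²≡24, 15²≡10, 16²≡41, 17²≡31, 18²≡23, 19²≡17, 20²≡13, 21²≡11 (mod 43).
So the quadratic residues mod 43 are {1, 4, 6, 9, 10, 11, 13, 14, 15, 16, 17, 21, 23, 24, 25, 31, 35, 36, 38, 40, 41}.

1 4 6 9 10 11 13 14 15 16 17 21 23 24 25 31 35 36 38 40 41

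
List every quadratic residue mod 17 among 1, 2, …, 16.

1,2,4,8,9,13,15,16

Square k = 1,…,8 (k and 17−k give the same square):
1²=1, 2²=4, 3²=9, 4²=16, 5²≡8, 6²≡2, 7²≡15, 8²≡13 (mod 17).
So the quadratic residues mod 17 are {1, 2, 4, 8, 9, 13, 15, 16}.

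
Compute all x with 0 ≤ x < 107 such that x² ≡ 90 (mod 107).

Since 107 ≡ 3 (mod 4), a square root of 90 is 90^((107+1)/4) = 90^27 mod 107.
Repeated squaring: 90^2≡75, 90^4≡61, 90^8≡83, 90^16≡41 (mod 107).
90^27 = 90^(16+8+2+1) ≡ 25 (mod 107).
Check: 25² = 625 ≡ 90 (mod 107). The two roots are 25 and 82.

25, 82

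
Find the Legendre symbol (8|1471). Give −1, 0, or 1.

1

Pull out 2^3: since 1471 ≡ 7 (mod 8), (2/1471) = +1, so (2/1471)^3 = +1.
Reached (1/1471) = 1. Collecting the sign flips along the way, the symbol is +1.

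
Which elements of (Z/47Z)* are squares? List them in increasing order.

1,2,3,4,6,7,8,9,12,14,16,17,18,21,24,25,27,28,32,34,36,37,42

Square k = 1,…,23 (k and 47−k give the same square):
1²=1, 2²=4, 3²=9, 4²=16, 5²=25, 6²=36, 7²≡2, 8²≡17, 9²≡34, 10²≡6, 11²≡27, 12²≡3, 13²≡28, 14²≡8, 15²≡37, 16²≡21, 17²≡7, 18²≡42, 19²≡32, 20²≡24, 21²≡18, 22²≡14, 23²≡12 (mod 47).
So the quadratic residues mod 47 are {1, 2, 3, 4, 6, 7, 8, 9, 12, 14, 16, 17, 18, 21, 24, 25, 27, 28, 32, 34, 36, 37, 42}.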